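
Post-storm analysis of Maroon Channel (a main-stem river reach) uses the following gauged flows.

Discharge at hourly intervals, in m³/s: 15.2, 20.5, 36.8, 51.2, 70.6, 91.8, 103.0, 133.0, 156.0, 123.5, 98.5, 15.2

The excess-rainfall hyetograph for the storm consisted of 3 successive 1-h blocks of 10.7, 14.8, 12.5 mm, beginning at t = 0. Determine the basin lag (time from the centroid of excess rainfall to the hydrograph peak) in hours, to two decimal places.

Centroid of excess rainfall: t_c = Σ P_i·t̄_i / ΣP_i = 1.5474 h (block centres at 0.5, 1.5, 2.5 h).
Hydrograph peak occurs at t = 8 h, so basin lag t_L = 8 − 1.5474 = 6.45 h.

t_L ≈ 6.45 h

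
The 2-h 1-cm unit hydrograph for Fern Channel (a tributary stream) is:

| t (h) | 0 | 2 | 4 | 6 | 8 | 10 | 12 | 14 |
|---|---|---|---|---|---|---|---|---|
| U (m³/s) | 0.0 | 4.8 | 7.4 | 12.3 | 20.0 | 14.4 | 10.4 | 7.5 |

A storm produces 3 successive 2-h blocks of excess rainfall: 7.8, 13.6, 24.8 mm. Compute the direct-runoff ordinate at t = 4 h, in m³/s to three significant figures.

By discrete convolution, Q_j = Σ (P_i / 10 mm) · U_{j−i}.
At t = 4 h (j=2): Q = (7.8/10)·7.4 + (13.6/10)·4.8 + (24.8/10)·0.0 = 12.3 m³/s.

Q ≈ 12.3 m³/s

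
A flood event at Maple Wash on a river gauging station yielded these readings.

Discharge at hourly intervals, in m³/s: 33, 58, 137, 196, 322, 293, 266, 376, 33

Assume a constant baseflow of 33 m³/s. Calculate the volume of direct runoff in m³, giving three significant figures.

V ≈ 5.10 × 10^6 m³

Direct-runoff ordinates (Q − Q_b): 0.0, 25.0, 104.0, 163.0, 289.0, 260.0, 233.0, 343.0, 0.0 m³/s.
ΣQ_DR = 1417 m³/s.
With Δt = 1 h = 3600 s, V = ΣQ_DR · Δt = 1417 × 3600 = 5.10 × 10^6 m³.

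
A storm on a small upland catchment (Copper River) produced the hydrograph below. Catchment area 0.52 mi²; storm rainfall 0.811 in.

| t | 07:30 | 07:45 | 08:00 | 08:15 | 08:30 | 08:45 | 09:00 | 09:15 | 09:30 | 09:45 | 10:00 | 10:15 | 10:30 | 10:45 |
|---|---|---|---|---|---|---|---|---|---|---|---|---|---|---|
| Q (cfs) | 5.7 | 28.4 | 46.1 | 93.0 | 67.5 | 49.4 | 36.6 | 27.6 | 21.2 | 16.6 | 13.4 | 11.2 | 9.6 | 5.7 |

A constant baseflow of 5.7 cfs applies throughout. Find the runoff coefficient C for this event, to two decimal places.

ΣQ_DR = 352.2 cfs; V = ΣQ_DR·Δt = 3.170 × 10^5 ft³.
Runoff depth d = V / A = 0.2624 in.
C = d / P = 0.2624 / 0.811 = 0.32.

C ≈ 0.32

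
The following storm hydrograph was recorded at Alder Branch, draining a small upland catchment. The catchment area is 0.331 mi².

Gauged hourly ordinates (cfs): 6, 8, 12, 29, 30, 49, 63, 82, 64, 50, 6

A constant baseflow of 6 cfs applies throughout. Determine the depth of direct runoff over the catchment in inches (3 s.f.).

Direct runoff: 0.0, 2.0, 6.0, 23.0, 24.0, 43.0, 57.0, 76.0, 58.0, 44.0, 0.0 cfs; ΣQ_DR = 333.0 cfs.
V = ΣQ_DR · Δt = 333.0 × 3600 s = 1.199 × 10^6 ft³.
Over A = 0.331 mi², depth = V / A = 1.56 in.

d ≈ 1.56 in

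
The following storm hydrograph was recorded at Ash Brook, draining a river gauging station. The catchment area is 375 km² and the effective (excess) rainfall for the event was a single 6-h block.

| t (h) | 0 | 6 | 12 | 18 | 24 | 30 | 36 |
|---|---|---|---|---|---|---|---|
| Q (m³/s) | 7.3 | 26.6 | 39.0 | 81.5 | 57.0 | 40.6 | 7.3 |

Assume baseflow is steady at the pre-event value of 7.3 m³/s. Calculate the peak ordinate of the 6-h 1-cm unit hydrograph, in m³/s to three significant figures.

U_p ≈ 61.9 m³/s

Direct runoff: 0.0, 19.3, 31.7, 74.2, 49.7, 33.3, 0.0 m³/s; ΣQ_DR = 208.2 m³/s, peak = 74.2 m³/s.
Runoff depth d = ΣQ_DR·Δt / A = 208.2 × 21600 / (375 km²) = 11.99 mm.
The 1-cm UH is the DRH scaled by (10 mm)/d, so U_p = 74.2 × 10/11.99 = 61.9 m³/s.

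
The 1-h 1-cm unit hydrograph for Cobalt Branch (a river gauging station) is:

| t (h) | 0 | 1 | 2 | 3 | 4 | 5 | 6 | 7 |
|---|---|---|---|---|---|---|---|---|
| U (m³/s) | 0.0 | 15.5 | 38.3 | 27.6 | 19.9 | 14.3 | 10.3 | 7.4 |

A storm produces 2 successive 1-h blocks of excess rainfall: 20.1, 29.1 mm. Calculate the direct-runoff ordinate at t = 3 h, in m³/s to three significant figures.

Q ≈ 167 m³/s

By discrete convolution, Q_j = Σ (P_i / 10 mm) · U_{j−i}.
At t = 3 h (j=3): Q = (20.1/10)·27.6 + (29.1/10)·38.3 = 167 m³/s.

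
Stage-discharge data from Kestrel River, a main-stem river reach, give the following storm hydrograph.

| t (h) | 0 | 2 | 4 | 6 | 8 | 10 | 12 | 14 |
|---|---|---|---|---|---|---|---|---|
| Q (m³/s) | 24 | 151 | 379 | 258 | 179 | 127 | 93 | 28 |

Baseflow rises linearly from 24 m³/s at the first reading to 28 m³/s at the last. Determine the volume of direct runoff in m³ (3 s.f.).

Direct-runoff ordinates (Q − Q_b): 0.00, 126.43, 353.86, 232.29, 152.71, 100.14, 65.57, 0.00 m³/s.
ΣQ_DR = 1031 m³/s.
With Δt = 2 h = 7200 s, V = ΣQ_DR · Δt = 1031 × 7200 = 7.42 × 10^6 m³.

V ≈ 7.42 × 10^6 m³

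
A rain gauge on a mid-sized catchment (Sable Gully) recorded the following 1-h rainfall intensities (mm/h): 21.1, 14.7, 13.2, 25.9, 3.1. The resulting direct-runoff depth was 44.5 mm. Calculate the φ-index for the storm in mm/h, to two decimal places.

φ ≈ 7.60 mm/h

Only the 4 blocks with intensity above φ contribute runoff: 21.1, 14.7, 13.2, 25.9 mm/h.
Σ(I−φ)·Δt = d  ⇒  (21.1+14.7+13.2+25.9 − 4φ)·1 = 44.5
φ = (74.90 − 44.5/1) / 4 = 7.60 mm/h.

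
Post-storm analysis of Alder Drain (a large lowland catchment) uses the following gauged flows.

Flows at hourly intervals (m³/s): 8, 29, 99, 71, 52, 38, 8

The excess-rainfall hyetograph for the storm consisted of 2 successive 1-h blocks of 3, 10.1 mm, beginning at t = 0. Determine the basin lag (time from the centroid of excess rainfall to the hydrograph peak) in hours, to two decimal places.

t_L ≈ 0.73 h

Centroid of excess rainfall: t_c = Σ P_i·t̄_i / ΣP_i = 1.2710 h (block centres at 0.5, 1.5 h).
Hydrograph peak occurs at t = 2 h, so basin lag t_L = 2 − 1.2710 = 0.73 h.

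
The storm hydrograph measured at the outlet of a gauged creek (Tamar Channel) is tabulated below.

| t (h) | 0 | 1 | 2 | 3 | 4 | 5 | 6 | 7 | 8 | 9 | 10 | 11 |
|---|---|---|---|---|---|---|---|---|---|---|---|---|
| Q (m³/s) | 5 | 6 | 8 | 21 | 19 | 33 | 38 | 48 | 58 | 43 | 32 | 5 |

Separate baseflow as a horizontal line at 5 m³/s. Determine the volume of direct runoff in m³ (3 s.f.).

V ≈ 9.22 × 10^5 m³

Direct-runoff ordinates (Q − Q_b): 0.0, 1.0, 3.0, 16.0, 14.0, 28.0, 33.0, 43.0, 53.0, 38.0, 27.0, 0.0 m³/s.
ΣQ_DR = 256.0 m³/s.
With Δt = 1 h = 3600 s, V = ΣQ_DR · Δt = 256.0 × 3600 = 9.22 × 10^5 m³.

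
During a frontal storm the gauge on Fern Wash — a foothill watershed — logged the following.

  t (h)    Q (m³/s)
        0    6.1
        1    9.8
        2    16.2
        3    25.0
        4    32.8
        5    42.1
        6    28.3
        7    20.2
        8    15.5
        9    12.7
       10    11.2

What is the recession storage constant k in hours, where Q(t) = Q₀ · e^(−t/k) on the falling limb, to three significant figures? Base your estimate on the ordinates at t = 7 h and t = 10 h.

On the falling limb, Q drops from 20.2 to 11.2 m³/s between t = 7 h and t = 10 h (Δt = 3 h).
k = −Δt / ln(Q₂/Q₁) = −3 / ln(11.2/20.2) = 5.09 h.

k ≈ 5.09 h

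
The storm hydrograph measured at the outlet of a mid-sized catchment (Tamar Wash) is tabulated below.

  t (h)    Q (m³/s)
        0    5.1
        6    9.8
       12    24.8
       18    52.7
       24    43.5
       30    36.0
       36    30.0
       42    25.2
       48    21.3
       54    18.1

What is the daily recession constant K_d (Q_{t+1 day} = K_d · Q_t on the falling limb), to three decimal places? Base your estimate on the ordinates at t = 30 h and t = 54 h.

K_d ≈ 0.503

Between t = 30 h and t = 54 h the flow falls from 36.0 to 18.1 m³/s over 4×6 h = 24 h.
Per-interval ratio K = (18.1/36.0)^(1/4) = 0.8421; K_d = K^(24/6) = 0.503.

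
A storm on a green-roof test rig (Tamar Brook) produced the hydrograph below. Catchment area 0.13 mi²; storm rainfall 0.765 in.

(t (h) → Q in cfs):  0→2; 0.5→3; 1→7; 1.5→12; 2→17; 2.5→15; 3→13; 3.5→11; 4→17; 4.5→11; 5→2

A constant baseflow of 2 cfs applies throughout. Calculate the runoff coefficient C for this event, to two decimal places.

C ≈ 0.69

ΣQ_DR = 88.00 cfs; V = ΣQ_DR·Δt = 1.584 × 10^5 ft³.
Runoff depth d = V / A = 0.5245 in.
C = d / P = 0.5245 / 0.765 = 0.69.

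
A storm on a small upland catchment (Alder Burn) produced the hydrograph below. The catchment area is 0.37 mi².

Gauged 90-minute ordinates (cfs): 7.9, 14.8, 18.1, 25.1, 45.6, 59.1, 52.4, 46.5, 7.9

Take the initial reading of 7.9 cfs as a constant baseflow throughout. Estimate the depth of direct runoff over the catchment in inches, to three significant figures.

d ≈ 1.30 in

Direct runoff: 0.0, 6.9, 10.2, 17.2, 37.7, 51.2, 44.5, 38.6, 0.0 cfs; ΣQ_DR = 206.3 cfs.
V = ΣQ_DR · Δt = 206.3 × 5400 s = 1.114 × 10^6 ft³.
Over A = 0.37 mi², depth = V / A = 1.30 in.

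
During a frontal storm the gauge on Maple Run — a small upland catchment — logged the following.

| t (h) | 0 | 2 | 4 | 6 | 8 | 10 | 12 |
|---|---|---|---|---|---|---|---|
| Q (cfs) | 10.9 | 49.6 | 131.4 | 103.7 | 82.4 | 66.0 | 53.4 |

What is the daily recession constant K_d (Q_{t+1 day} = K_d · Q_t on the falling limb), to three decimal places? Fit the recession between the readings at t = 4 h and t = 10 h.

Between t = 4 h and t = 10 h the flow falls from 131.4 to 66.0 cfs over 3×2 h = 6 h.
Per-interval ratio K = (66.0/131.4)^(1/3) = 0.7949; K_d = K^(24/2) = 0.064.

K_d ≈ 0.064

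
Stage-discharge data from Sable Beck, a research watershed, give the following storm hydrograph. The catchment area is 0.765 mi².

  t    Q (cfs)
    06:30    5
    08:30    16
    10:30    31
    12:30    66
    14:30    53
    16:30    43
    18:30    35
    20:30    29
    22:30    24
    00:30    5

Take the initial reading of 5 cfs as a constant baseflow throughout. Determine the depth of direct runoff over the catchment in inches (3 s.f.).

Direct runoff: 0.0, 11.0, 26.0, 61.0, 48.0, 38.0, 30.0, 24.0, 19.0, 0.0 cfs; ΣQ_DR = 257.0 cfs.
V = ΣQ_DR · Δt = 257.0 × 7200 s = 1.850 × 10^6 ft³.
Over A = 0.765 mi², depth = V / A = 1.04 in.

d ≈ 1.04 in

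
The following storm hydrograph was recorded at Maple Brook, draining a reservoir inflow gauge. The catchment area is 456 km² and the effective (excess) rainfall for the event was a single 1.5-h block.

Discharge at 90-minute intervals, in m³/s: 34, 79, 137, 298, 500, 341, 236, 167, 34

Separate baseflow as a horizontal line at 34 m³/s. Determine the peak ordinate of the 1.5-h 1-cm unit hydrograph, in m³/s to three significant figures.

U_p ≈ 259 m³/s

Direct runoff: 0.0, 45.0, 103.0, 264.0, 466.0, 307.0, 202.0, 133.0, 0.0 m³/s; ΣQ_DR = 1520 m³/s, peak = 466.0 m³/s.
Runoff depth d = ΣQ_DR·Δt / A = 1520 × 5400 / (456 km²) = 18.00 mm.
The 1-cm UH is the DRH scaled by (10 mm)/d, so U_p = 466.0 × 10/18.00 = 259 m³/s.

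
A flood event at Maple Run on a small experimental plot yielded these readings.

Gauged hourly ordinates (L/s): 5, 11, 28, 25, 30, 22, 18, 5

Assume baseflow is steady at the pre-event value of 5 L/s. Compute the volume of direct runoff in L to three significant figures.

V ≈ 3.74 × 10^5 L

Direct-runoff ordinates (Q − Q_b): 0.0, 6.0, 23.0, 20.0, 25.0, 17.0, 13.0, 0.0 L/s.
ΣQ_DR = 104.0 L/s.
With Δt = 1 h = 3600 s, V = ΣQ_DR · Δt = 104.0 × 3600 = 3.74 × 10^5 L.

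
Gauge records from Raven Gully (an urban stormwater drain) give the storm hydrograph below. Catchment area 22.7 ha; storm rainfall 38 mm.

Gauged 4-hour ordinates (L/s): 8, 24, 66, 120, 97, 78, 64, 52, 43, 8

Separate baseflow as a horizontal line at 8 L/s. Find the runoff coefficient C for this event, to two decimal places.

C ≈ 0.80

ΣQ_DR = 480.0 L/s; V = ΣQ_DR·Δt = 6.912 × 10^6 L.
Runoff depth d = V / A = 30.45 mm.
C = d / P = 30.45 / 38 = 0.80.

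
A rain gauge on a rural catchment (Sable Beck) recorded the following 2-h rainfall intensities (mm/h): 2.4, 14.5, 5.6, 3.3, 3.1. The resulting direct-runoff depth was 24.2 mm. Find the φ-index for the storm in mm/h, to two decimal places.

φ ≈ 4.00 mm/h

Only the 2 blocks with intensity above φ contribute runoff: 14.5, 5.6 mm/h.
Σ(I−φ)·Δt = d  ⇒  (14.5+5.6 − 2φ)·2 = 24.2
φ = (20.10 − 24.2/2) / 2 = 4.00 mm/h.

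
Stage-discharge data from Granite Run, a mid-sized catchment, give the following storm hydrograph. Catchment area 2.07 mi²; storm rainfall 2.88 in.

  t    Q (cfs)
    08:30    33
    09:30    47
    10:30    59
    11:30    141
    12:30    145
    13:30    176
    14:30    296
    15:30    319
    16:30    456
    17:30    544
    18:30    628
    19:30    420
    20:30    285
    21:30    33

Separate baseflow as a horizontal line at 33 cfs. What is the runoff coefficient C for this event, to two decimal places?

C ≈ 0.81

ΣQ_DR = 3120 cfs; V = ΣQ_DR·Δt = 1.123 × 10^7 ft³.
Runoff depth d = V / A = 2.336 in.
C = d / P = 2.336 / 2.88 = 0.81.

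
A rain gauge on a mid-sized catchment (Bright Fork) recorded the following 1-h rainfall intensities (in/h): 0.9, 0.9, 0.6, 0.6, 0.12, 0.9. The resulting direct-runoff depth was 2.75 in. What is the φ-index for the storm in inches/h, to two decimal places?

φ ≈ 0.23 in/h

Only the 5 blocks with intensity above φ contribute runoff: 0.9, 0.9, 0.6, 0.6, 0.9 in/h.
Σ(I−φ)·Δt = d  ⇒  (0.9+0.9+0.6+0.6+0.9 − 5φ)·1 = 2.75
φ = (3.900 − 2.75/1) / 5 = 0.23 in/h.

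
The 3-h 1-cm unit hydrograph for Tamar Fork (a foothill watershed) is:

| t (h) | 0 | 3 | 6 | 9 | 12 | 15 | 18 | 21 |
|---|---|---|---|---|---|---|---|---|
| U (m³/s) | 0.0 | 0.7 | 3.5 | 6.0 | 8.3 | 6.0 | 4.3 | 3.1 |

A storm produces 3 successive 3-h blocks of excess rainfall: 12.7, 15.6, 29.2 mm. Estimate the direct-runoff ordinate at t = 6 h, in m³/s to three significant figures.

By discrete convolution, Q_j = Σ (P_i / 10 mm) · U_{j−i}.
At t = 6 h (j=2): Q = (12.7/10)·3.5 + (15.6/10)·0.7 + (29.2/10)·0.0 = 5.54 m³/s.

Q ≈ 5.54 m³/s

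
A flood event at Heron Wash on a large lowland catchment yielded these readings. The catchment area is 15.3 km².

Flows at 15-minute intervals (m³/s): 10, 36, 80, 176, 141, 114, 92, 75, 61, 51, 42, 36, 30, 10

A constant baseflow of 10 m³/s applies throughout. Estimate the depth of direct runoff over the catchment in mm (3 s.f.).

d ≈ 47.9 mm

Direct runoff: 0.0, 26.0, 70.0, 166.0, 131.0, 104.0, 82.0, 65.0, 51.0, 41.0, 32.0, 26.0, 20.0, 0.0 m³/s; ΣQ_DR = 814.0 m³/s.
V = ΣQ_DR · Δt = 814.0 × 900 s = 7.326 × 10^5 m³.
Over A = 15.3 km², depth = V / A = 47.9 mm.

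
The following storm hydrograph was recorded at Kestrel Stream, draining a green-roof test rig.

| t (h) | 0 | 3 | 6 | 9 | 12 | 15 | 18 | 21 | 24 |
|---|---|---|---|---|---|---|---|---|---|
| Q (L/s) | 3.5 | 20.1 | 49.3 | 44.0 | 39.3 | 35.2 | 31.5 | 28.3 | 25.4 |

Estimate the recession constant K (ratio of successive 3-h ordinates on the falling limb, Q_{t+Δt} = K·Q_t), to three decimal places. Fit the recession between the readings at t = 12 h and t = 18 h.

Using the recession-limb readings at t = 12 h and t = 18 h: Q falls from 39.3 to 31.5 L/s over 2 intervals.
K = (Q₂/Q₁)^(1/2) = (31.5/39.3)^(1/2) = 0.895.

K ≈ 0.895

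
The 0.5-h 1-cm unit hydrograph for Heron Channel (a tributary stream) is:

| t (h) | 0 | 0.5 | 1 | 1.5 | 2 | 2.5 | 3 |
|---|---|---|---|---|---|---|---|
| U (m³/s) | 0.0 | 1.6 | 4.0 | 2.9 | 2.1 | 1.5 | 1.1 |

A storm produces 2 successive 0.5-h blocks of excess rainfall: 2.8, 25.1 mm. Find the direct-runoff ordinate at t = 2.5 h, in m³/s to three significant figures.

Q ≈ 5.69 m³/s

By discrete convolution, Q_j = Σ (P_i / 10 mm) · U_{j−i}.
At t = 2.5 h (j=5): Q = (2.8/10)·1.5 + (25.1/10)·2.1 = 5.69 m³/s.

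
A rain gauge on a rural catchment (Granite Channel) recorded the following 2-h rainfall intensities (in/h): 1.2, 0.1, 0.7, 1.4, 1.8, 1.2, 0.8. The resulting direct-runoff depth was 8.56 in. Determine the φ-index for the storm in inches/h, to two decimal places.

Only the 6 blocks with intensity above φ contribute runoff: 1.2, 0.7, 1.4, 1.8, 1.2, 0.8 in/h.
Σ(I−φ)·Δt = d  ⇒  (1.2+0.7+1.4+1.8+1.2+0.8 − 6φ)·2 = 8.56
φ = (7.100 − 8.56/2) / 6 = 0.47 in/h.

φ ≈ 0.47 in/h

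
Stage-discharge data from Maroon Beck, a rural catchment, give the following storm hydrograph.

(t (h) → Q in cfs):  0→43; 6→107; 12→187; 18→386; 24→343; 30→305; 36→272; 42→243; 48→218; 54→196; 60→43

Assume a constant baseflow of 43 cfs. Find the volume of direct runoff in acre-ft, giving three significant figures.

V ≈ 927 acre-ft

Direct-runoff ordinates (Q − Q_b): 0.0, 64.0, 144.0, 343.0, 300.0, 262.0, 229.0, 200.0, 175.0, 153.0, 0.0 cfs.
ΣQ_DR = 1870 cfs.
With Δt = 6 h = 21600 s, V = ΣQ_DR · Δt = 1870 × 21600 = 4.04 × 10^7 ft³ = 927 acre-ft.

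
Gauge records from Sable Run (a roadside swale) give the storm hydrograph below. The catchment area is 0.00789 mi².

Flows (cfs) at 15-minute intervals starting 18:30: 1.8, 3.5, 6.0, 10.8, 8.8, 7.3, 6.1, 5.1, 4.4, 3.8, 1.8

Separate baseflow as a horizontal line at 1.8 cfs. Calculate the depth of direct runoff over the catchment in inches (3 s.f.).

d ≈ 1.94 in

Direct runoff: 0.0, 1.7, 4.2, 9.0, 7.0, 5.5, 4.3, 3.3, 2.6, 2.0, 0.0 cfs; ΣQ_DR = 39.60 cfs.
V = ΣQ_DR · Δt = 39.60 × 900 s = 35640 ft³.
Over A = 0.00789 mi², depth = V / A = 1.94 in.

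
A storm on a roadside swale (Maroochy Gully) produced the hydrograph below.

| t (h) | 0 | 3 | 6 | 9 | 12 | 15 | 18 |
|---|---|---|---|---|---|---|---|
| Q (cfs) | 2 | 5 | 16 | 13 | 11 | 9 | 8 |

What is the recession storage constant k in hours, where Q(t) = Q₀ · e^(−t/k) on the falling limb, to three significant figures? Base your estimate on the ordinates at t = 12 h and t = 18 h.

On the falling limb, Q drops from 11 to 8 cfs between t = 12 h and t = 18 h (Δt = 6 h).
k = −Δt / ln(Q₂/Q₁) = −6 / ln(8/11) = 18.8 h.

k ≈ 18.8 h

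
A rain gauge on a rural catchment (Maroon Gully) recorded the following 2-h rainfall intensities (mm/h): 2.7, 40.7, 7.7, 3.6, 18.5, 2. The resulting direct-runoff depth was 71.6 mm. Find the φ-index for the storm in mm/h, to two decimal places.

φ ≈ 11.70 mm/h

Only the 2 blocks with intensity above φ contribute runoff: 40.7, 18.5 mm/h.
Σ(I−φ)·Δt = d  ⇒  (40.7+18.5 − 2φ)·2 = 71.6
φ = (59.20 − 71.6/2) / 2 = 11.70 mm/h.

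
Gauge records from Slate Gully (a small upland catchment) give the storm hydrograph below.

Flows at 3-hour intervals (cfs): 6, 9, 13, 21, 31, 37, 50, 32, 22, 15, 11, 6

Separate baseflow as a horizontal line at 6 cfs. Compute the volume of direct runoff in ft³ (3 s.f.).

Direct-runoff ordinates (Q − Q_b): 0.0, 3.0, 7.0, 15.0, 25.0, 31.0, 44.0, 26.0, 16.0, 9.0, 5.0, 0.0 cfs.
ΣQ_DR = 181.0 cfs.
With Δt = 3 h = 10800 s, V = ΣQ_DR · Δt = 181.0 × 10800 = 1.95 × 10^6 ft³.

V ≈ 1.95 × 10^6 ft³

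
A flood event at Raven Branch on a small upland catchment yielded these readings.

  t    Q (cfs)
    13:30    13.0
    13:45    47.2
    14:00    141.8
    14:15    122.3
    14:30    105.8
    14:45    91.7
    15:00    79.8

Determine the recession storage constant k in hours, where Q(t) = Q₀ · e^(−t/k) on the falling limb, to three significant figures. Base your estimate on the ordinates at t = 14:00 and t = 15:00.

On the falling limb, Q drops from 141.8 to 79.8 cfs between t = 14:00 and t = 15:00 (Δt = 1 h).
k = −Δt / ln(Q₂/Q₁) = −1 / ln(79.8/141.8) = 1.74 h.

k ≈ 1.74 h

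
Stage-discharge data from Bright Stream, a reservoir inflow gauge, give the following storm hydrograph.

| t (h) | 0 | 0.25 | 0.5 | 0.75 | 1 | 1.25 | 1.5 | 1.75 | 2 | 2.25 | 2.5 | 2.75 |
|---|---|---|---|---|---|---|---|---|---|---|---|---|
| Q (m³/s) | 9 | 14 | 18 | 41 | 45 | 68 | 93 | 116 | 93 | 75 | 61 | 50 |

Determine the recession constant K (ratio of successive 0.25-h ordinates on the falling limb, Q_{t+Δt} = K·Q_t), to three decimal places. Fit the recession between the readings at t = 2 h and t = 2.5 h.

K ≈ 0.810

Using the recession-limb readings at t = 2 h and t = 2.5 h: Q falls from 93 to 61 m³/s over 2 intervals.
K = (Q₂/Q₁)^(1/2) = (61/93)^(1/2) = 0.810.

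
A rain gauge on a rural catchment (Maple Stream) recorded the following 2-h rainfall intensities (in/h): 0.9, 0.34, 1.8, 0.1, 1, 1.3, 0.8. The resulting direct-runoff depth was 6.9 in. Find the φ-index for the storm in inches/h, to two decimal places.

Only the 5 blocks with intensity above φ contribute runoff: 0.9, 1.8, 1, 1.3, 0.8 in/h.
Σ(I−φ)·Δt = d  ⇒  (0.9+1.8+1+1.3+0.8 − 5φ)·2 = 6.9
φ = (5.800 − 6.9/2) / 5 = 0.47 in/h.

φ ≈ 0.47 in/h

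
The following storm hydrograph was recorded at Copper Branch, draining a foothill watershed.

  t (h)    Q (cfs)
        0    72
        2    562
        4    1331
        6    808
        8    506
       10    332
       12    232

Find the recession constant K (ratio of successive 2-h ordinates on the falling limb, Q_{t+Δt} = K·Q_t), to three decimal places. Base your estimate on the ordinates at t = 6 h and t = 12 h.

K ≈ 0.660

Using the recession-limb readings at t = 6 h and t = 12 h: Q falls from 808 to 232 cfs over 3 intervals.
K = (Q₂/Q₁)^(1/3) = (232/808)^(1/3) = 0.660.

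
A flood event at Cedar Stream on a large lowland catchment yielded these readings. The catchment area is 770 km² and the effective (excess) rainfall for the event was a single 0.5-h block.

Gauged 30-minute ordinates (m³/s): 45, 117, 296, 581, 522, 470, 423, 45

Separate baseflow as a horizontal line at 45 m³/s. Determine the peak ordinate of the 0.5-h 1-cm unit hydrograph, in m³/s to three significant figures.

U_p ≈ 1070 m³/s

Direct runoff: 0.0, 72.0, 251.0, 536.0, 477.0, 425.0, 378.0, 0.0 m³/s; ΣQ_DR = 2139 m³/s, peak = 536.0 m³/s.
Runoff depth d = ΣQ_DR·Δt / A = 2139 × 1800 / (770 km²) = 5.000 mm.
The 1-cm UH is the DRH scaled by (10 mm)/d, so U_p = 536.0 × 10/5.000 = 1070 m³/s.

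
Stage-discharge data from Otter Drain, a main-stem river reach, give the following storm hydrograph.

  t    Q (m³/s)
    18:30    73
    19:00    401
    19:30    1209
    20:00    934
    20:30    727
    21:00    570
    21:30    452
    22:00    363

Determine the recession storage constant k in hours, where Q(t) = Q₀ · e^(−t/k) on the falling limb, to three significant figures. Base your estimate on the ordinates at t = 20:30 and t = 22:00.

On the falling limb, Q drops from 727 to 363 m³/s between t = 20:30 and t = 22:00 (Δt = 1.5 h).
k = −Δt / ln(Q₂/Q₁) = −1.5 / ln(363/727) = 2.16 h.

k ≈ 2.16 h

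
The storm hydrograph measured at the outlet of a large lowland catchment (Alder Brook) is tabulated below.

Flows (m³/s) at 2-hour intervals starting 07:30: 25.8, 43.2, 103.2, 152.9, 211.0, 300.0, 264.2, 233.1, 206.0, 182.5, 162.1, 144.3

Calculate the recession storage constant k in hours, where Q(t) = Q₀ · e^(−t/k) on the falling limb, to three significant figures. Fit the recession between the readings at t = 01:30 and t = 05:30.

On the falling limb, Q drops from 182.5 to 144.3 m³/s between t = 01:30 and t = 05:30 (Δt = 4 h).
k = −Δt / ln(Q₂/Q₁) = −4 / ln(144.3/182.5) = 17.0 h.

k ≈ 17.0 h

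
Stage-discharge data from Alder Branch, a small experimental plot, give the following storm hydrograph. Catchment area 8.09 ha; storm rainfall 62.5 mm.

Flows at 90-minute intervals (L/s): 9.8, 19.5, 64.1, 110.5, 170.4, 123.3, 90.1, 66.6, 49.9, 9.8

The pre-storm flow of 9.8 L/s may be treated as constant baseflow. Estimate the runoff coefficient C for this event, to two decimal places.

ΣQ_DR = 616.0 L/s; V = ΣQ_DR·Δt = 3.326 × 10^6 L.
Runoff depth d = V / A = 41.12 mm.
C = d / P = 41.12 / 62.5 = 0.66.

C ≈ 0.66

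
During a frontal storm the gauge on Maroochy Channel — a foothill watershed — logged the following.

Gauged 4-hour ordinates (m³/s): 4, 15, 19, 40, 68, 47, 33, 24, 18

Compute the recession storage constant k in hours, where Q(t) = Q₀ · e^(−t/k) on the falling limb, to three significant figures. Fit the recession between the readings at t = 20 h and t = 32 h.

k ≈ 12.5 h

On the falling limb, Q drops from 47 to 18 m³/s between t = 20 h and t = 32 h (Δt = 12 h).
k = −Δt / ln(Q₂/Q₁) = −12 / ln(18/47) = 12.5 h.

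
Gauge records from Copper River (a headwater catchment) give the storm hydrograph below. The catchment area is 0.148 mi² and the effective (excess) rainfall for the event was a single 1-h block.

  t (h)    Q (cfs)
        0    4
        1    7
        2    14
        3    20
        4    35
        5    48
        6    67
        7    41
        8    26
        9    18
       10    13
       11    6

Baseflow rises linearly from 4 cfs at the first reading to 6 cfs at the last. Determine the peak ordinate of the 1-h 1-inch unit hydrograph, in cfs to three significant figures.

Direct runoff: 0.00, 2.82, 9.64, 15.45, 30.27, 43.09, 61.91, 35.73, 20.55, 12.36, 7.18, 0.00 cfs; ΣQ_DR = 239.0 cfs, peak = 61.91 cfs.
Runoff depth d = ΣQ_DR·Δt / A = 239.0 × 3600 / (0.148 mi²) = 2.502 in.
The 1-inch UH is the DRH scaled by (1 in)/d, so U_p = 61.91 × 1/2.502 = 24.7 cfs.

U_p ≈ 24.7 cfs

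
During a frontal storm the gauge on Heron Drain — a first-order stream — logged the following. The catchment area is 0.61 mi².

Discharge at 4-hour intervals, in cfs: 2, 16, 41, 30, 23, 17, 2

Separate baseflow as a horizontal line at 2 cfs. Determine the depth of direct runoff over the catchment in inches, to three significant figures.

d ≈ 1.19 in

Direct runoff: 0.0, 14.0, 39.0, 28.0, 21.0, 15.0, 0.0 cfs; ΣQ_DR = 117.0 cfs.
V = ΣQ_DR · Δt = 117.0 × 14400 s = 1.685 × 10^6 ft³.
Over A = 0.61 mi², depth = V / A = 1.19 in.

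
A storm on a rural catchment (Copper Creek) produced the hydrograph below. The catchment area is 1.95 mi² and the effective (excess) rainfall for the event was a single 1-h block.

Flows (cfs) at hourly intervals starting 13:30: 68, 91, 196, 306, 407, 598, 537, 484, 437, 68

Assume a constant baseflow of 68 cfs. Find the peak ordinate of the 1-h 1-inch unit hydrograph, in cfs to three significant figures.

U_p ≈ 266 cfs

Direct runoff: 0.0, 23.0, 128.0, 238.0, 339.0, 530.0, 469.0, 416.0, 369.0, 0.0 cfs; ΣQ_DR = 2512 cfs, peak = 530.0 cfs.
Runoff depth d = ΣQ_DR·Δt / A = 2512 × 3600 / (1.95 mi²) = 1.996 in.
The 1-inch UH is the DRH scaled by (1 in)/d, so U_p = 530.0 × 1/1.996 = 266 cfs.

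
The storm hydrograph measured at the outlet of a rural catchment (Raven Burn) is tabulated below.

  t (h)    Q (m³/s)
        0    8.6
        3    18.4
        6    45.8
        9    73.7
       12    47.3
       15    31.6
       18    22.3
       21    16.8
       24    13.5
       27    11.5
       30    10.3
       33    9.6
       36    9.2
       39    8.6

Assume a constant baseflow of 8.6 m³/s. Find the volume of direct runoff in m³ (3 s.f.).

Direct-runoff ordinates (Q − Q_b): 0.0, 9.8, 37.2, 65.1, 38.7, 23.0, 13.7, 8.2, 4.9, 2.9, 1.7, 1.0, 0.6, 0.0 m³/s.
ΣQ_DR = 206.8 m³/s.
With Δt = 3 h = 10800 s, V = ΣQ_DR · Δt = 206.8 × 10800 = 2.23 × 10^6 m³.

V ≈ 2.23 × 10^6 m³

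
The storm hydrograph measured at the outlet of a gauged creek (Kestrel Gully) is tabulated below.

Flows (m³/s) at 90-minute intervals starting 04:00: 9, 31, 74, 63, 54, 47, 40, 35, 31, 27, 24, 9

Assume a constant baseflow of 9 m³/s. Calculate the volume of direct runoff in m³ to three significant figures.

V ≈ 1.81 × 10^6 m³

Direct-runoff ordinates (Q − Q_b): 0.0, 22.0, 65.0, 54.0, 45.0, 38.0, 31.0, 26.0, 22.0, 18.0, 15.0, 0.0 m³/s.
ΣQ_DR = 336.0 m³/s.
With Δt = 1.5 h = 5400 s, V = ΣQ_DR · Δt = 336.0 × 5400 = 1.81 × 10^6 m³.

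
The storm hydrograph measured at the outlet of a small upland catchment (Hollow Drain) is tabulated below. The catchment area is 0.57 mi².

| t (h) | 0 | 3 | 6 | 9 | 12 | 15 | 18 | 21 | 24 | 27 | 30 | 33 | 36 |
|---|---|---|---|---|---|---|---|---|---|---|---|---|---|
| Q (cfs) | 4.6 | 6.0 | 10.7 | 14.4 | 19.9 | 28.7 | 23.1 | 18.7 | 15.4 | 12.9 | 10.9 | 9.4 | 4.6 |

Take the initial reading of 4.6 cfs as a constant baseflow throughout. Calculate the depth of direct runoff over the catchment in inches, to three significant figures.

d ≈ 0.975 in

Direct runoff: 0.0, 1.4, 6.1, 9.8, 15.3, 24.1, 18.5, 14.1, 10.8, 8.3, 6.3, 4.8, 0.0 cfs; ΣQ_DR = 119.5 cfs.
V = ΣQ_DR · Δt = 119.5 × 10800 s = 1.291 × 10^6 ft³.
Over A = 0.57 mi², depth = V / A = 0.975 in.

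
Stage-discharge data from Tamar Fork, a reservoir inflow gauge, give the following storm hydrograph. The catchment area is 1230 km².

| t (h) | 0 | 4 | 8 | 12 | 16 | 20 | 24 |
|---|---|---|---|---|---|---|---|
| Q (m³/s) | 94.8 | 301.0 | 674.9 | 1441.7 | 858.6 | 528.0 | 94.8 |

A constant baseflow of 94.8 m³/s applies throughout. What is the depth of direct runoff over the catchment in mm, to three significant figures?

d ≈ 39.0 mm

Direct runoff: 0.0, 206.2, 580.1, 1346.9, 763.8, 433.2, 0.0 m³/s; ΣQ_DR = 3330 m³/s.
V = ΣQ_DR · Δt = 3330 × 14400 s = 4.795 × 10^7 m³.
Over A = 1230 km², depth = V / A = 39.0 mm.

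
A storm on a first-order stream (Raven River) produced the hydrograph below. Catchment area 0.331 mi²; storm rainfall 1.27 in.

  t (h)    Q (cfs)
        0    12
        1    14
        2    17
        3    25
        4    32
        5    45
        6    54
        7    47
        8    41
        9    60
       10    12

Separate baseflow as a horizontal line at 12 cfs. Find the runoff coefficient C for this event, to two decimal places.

ΣQ_DR = 227.0 cfs; V = ΣQ_DR·Δt = 8.172 × 10^5 ft³.
Runoff depth d = V / A = 1.063 in.
C = d / P = 1.063 / 1.27 = 0.84.

C ≈ 0.84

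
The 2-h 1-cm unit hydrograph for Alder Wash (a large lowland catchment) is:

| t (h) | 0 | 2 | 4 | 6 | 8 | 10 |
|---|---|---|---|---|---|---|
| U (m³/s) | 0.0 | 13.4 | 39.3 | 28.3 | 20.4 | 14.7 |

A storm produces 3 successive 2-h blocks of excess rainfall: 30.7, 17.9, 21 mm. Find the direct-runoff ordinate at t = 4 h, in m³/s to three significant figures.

Q ≈ 145 m³/s

By discrete convolution, Q_j = Σ (P_i / 10 mm) · U_{j−i}.
At t = 4 h (j=2): Q = (30.7/10)·39.3 + (17.9/10)·13.4 + (21/10)·0.0 = 145 m³/s.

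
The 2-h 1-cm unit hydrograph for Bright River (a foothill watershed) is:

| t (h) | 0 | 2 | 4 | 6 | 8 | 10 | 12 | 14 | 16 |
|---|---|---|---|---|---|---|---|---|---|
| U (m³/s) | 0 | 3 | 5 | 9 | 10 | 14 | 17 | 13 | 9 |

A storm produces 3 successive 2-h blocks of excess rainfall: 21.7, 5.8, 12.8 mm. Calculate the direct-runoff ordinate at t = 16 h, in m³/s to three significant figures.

By discrete convolution, Q_j = Σ (P_i / 10 mm) · U_{j−i}.
At t = 16 h (j=8): Q = (21.7/10)·9 + (5.8/10)·13 + (12.8/10)·17 = 48.8 m³/s.

Q ≈ 48.8 m³/s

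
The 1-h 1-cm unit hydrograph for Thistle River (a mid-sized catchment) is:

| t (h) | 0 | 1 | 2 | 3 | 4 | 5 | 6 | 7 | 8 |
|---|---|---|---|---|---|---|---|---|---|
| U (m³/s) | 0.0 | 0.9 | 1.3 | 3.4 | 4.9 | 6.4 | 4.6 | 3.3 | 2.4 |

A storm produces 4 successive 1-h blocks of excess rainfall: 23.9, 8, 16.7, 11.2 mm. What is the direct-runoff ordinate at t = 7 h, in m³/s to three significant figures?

Q ≈ 27.7 m³/s

By discrete convolution, Q_j = Σ (P_i / 10 mm) · U_{j−i}.
At t = 7 h (j=7): Q = (23.9/10)·3.3 + (8/10)·4.6 + (16.7/10)·6.4 + (11.2/10)·4.9 = 27.7 m³/s.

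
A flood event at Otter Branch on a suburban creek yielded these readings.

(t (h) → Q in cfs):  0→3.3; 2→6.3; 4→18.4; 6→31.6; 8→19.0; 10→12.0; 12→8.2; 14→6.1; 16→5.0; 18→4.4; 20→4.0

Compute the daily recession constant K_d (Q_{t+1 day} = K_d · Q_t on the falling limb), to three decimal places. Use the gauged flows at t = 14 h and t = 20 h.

K_d ≈ 0.185

Between t = 14 h and t = 20 h the flow falls from 6.1 to 4.0 cfs over 3×2 h = 6 h.
Per-interval ratio K = (4.0/6.1)^(1/3) = 0.8688; K_d = K^(24/2) = 0.185.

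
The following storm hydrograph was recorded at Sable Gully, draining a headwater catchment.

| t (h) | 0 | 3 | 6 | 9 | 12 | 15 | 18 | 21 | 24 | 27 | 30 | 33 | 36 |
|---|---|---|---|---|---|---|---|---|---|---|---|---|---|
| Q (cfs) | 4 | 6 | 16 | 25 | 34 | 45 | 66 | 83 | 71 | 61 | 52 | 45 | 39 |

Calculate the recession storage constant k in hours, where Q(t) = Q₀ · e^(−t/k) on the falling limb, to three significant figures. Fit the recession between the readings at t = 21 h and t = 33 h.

On the falling limb, Q drops from 83 to 45 cfs between t = 21 h and t = 33 h (Δt = 12 h).
k = −Δt / ln(Q₂/Q₁) = −12 / ln(45/83) = 19.6 h.

k ≈ 19.6 h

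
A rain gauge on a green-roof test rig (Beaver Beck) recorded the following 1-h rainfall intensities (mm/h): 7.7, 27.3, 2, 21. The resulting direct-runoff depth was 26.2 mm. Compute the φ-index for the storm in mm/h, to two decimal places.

Only the 2 blocks with intensity above φ contribute runoff: 27.3, 21 mm/h.
Σ(I−φ)·Δt = d  ⇒  (27.3+21 − 2φ)·1 = 26.2
φ = (48.30 − 26.2/1) / 2 = 11.05 mm/h.

φ ≈ 11.05 mm/h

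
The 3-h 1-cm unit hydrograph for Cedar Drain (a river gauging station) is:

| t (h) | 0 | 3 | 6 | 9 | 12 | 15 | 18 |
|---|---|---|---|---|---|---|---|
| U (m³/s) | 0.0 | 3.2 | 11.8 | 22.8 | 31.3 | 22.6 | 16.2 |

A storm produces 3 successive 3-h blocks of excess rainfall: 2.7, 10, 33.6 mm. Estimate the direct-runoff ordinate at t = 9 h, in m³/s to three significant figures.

By discrete convolution, Q_j = Σ (P_i / 10 mm) · U_{j−i}.
At t = 9 h (j=3): Q = (2.7/10)·22.8 + (10/10)·11.8 + (33.6/10)·3.2 = 28.7 m³/s.

Q ≈ 28.7 m³/s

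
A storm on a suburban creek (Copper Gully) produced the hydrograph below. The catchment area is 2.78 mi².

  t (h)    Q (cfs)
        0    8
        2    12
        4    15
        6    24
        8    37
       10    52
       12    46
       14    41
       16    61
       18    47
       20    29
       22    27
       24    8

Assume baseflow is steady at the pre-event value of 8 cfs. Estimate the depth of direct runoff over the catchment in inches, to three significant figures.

Direct runoff: 0.0, 4.0, 7.0, 16.0, 29.0, 44.0, 38.0, 33.0, 53.0, 39.0, 21.0, 19.0, 0.0 cfs; ΣQ_DR = 303.0 cfs.
V = ΣQ_DR · Δt = 303.0 × 7200 s = 2.182 × 10^6 ft³.
Over A = 2.78 mi², depth = V / A = 0.338 in.

d ≈ 0.338 in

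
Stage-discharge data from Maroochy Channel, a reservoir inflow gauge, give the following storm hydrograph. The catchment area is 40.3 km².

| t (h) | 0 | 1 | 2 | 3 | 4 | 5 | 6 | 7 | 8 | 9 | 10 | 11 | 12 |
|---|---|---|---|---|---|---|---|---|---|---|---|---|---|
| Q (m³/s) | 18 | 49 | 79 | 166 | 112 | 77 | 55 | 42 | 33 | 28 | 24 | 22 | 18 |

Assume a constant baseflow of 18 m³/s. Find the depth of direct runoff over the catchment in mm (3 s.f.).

Direct runoff: 0.0, 31.0, 61.0, 148.0, 94.0, 59.0, 37.0, 24.0, 15.0, 10.0, 6.0, 4.0, 0.0 m³/s; ΣQ_DR = 489.0 m³/s.
V = ΣQ_DR · Δt = 489.0 × 3600 s = 1.760 × 10^6 m³.
Over A = 40.3 km², depth = V / A = 43.7 mm.

d ≈ 43.7 mm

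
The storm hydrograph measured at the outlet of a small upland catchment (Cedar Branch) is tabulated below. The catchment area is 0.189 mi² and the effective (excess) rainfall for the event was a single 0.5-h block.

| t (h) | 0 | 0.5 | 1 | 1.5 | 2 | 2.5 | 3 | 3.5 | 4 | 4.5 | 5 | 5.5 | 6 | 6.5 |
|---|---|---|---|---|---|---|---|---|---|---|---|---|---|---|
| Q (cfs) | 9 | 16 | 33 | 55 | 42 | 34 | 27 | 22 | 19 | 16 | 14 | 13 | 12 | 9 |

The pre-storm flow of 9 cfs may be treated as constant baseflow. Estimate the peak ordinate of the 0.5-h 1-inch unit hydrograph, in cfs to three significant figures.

Direct runoff: 0.0, 7.0, 24.0, 46.0, 33.0, 25.0, 18.0, 13.0, 10.0, 7.0, 5.0, 4.0, 3.0, 0.0 cfs; ΣQ_DR = 195.0 cfs, peak = 46.0 cfs.
Runoff depth d = ΣQ_DR·Δt / A = 195.0 × 1800 / (0.189 mi²) = 0.7994 in.
The 1-inch UH is the DRH scaled by (1 in)/d, so U_p = 46.0 × 1/0.7994 = 57.5 cfs.

U_p ≈ 57.5 cfs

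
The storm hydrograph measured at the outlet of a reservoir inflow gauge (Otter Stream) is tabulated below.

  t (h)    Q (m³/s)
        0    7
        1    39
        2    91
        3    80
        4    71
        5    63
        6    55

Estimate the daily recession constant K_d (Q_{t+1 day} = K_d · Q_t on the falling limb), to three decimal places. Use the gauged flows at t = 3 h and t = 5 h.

K_d ≈ 0.057

Between t = 3 h and t = 5 h the flow falls from 80 to 63 m³/s over 2×1 h = 2 h.
Per-interval ratio K = (63/80)^(1/2) = 0.8874; K_d = K^(24/1) = 0.057.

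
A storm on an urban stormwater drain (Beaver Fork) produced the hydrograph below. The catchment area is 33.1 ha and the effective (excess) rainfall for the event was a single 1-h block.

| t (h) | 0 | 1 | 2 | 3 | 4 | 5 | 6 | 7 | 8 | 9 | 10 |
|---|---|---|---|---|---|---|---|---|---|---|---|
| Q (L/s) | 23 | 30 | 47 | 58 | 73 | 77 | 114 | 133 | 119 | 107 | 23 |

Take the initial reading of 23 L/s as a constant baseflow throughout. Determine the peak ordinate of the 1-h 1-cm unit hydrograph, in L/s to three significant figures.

U_p ≈ 184 L/s

Direct runoff: 0.0, 7.0, 24.0, 35.0, 50.0, 54.0, 91.0, 110.0, 96.0, 84.0, 0.0 L/s; ΣQ_DR = 551.0 L/s, peak = 110.0 L/s.
Runoff depth d = ΣQ_DR·Δt / A = 551.0 × 3600 / (33.1 ha) = 5.993 mm.
The 1-cm UH is the DRH scaled by (10 mm)/d, so U_p = 110.0 × 10/5.993 = 184 L/s.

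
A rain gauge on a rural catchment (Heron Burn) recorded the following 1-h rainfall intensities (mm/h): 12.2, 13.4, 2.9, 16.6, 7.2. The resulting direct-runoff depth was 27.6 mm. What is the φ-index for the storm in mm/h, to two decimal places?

φ ≈ 5.45 mm/h

Only the 4 blocks with intensity above φ contribute runoff: 12.2, 13.4, 16.6, 7.2 mm/h.
Σ(I−φ)·Δt = d  ⇒  (12.2+13.4+16.6+7.2 − 4φ)·1 = 27.6
φ = (49.40 − 27.6/1) / 4 = 5.45 mm/h.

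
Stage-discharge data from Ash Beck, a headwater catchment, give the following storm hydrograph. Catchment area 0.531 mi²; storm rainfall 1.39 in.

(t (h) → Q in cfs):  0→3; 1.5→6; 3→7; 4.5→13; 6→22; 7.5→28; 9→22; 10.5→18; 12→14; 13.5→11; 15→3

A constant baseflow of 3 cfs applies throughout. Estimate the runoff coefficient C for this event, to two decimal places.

C ≈ 0.36

ΣQ_DR = 114.0 cfs; V = ΣQ_DR·Δt = 6.156 × 10^5 ft³.
Runoff depth d = V / A = 0.4990 in.
C = d / P = 0.4990 / 1.39 = 0.36.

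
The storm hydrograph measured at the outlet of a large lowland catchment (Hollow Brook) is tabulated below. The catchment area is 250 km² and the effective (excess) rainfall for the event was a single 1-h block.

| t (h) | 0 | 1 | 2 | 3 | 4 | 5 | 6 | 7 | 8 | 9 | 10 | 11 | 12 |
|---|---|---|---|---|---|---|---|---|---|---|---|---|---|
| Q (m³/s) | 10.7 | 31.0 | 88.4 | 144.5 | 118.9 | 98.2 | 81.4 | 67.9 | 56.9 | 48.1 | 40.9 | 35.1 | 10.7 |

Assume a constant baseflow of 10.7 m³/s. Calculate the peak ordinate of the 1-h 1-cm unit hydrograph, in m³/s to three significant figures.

U_p ≈ 134 m³/s

Direct runoff: 0.0, 20.3, 77.7, 133.8, 108.2, 87.5, 70.7, 57.2, 46.2, 37.4, 30.2, 24.4, 0.0 m³/s; ΣQ_DR = 693.6 m³/s, peak = 133.8 m³/s.
Runoff depth d = ΣQ_DR·Δt / A = 693.6 × 3600 / (250 km²) = 9.988 mm.
The 1-cm UH is the DRH scaled by (10 mm)/d, so U_p = 133.8 × 10/9.988 = 134 m³/s.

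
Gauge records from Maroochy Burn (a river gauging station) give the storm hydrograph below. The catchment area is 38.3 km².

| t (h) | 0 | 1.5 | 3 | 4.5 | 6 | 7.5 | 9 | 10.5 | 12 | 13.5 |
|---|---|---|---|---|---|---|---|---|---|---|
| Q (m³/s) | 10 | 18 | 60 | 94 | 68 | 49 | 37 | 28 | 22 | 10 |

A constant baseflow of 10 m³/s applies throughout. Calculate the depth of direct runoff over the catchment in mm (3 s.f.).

d ≈ 41.7 mm

Direct runoff: 0.0, 8.0, 50.0, 84.0, 58.0, 39.0, 27.0, 18.0, 12.0, 0.0 m³/s; ΣQ_DR = 296.0 m³/s.
V = ΣQ_DR · Δt = 296.0 × 5400 s = 1.598 × 10^6 m³.
Over A = 38.3 km², depth = V / A = 41.7 mm.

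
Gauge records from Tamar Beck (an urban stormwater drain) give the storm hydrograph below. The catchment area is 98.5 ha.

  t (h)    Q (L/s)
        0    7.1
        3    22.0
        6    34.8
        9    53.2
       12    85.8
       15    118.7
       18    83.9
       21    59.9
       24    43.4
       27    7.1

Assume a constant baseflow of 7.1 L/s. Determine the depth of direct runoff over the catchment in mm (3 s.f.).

d ≈ 4.88 mm

Direct runoff: 0.0, 14.9, 27.7, 46.1, 78.7, 111.6, 76.8, 52.8, 36.3, 0.0 L/s; ΣQ_DR = 444.9 L/s.
V = ΣQ_DR · Δt = 444.9 × 10800 s = 4.805 × 10^6 L.
Over A = 98.5 ha, depth = V / A = 4.88 mm.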